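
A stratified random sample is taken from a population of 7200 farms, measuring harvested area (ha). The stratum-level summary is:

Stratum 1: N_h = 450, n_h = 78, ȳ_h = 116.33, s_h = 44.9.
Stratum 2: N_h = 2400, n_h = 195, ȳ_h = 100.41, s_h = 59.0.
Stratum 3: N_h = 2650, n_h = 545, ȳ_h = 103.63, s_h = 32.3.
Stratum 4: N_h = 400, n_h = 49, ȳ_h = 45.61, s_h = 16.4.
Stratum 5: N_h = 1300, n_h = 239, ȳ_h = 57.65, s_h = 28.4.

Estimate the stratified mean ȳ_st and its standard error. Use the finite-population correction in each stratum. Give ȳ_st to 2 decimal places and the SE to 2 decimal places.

ȳ_st = Σ W_h ȳ_h = (450·116.33 + 2400·100.41 + 2650·103.63 + 400·45.61 + 1300·57.65)/7200 = 91.82514
V̂(ȳ_st) = Σ W_h² (1 − n_h/N_h) s_h²/n_h, with W_h = N_h/N and N = 7200:
  stratum 1: (450/7200)²·(1 − 78/450)·44.9²/78 = 0.083462
  stratum 2: (2400/7200)²·(1 − 195/2400)·59.0²/195 = 1.82232
  stratum 3: (2650/7200)²·(1 − 545/2650)·32.3²/545 = 0.205988
  stratum 4: (400/7200)²·(1 − 49/400)·16.4²/49 = 0.014866
  stratum 5: (1300/7200)²·(1 − 239/1300)·28.4²/239 = 0.0897909
V̂(ȳ_st) = 2.21643
SE(ȳ_st) = √2.21643 = 1.48877

ȳ_st ≈ 91.83, SE ≈ 1.49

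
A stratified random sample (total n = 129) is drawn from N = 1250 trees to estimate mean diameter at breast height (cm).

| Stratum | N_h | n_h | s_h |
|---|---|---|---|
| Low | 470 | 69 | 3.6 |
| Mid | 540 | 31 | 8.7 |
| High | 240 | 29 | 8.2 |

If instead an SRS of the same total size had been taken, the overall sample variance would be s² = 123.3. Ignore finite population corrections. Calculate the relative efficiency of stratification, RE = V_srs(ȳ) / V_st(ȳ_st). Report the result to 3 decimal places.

V̂(ȳ_st) = Σ W_h² s_h²/n_h, with W_h = N_h/N and N = 1250:
  stratum Low: (470/1250)²·3.6²/69 = 0.0265541
  stratum Mid: (540/1250)²·8.7²/31 = 0.455664
  stratum High: (240/1250)²·8.2²/29 = 0.0854736
V_st = 0.567691
V_srs = s²/n = 123.3/129 = 0.955814
Relative efficiency = V_srs / V_st = 0.955814/0.567691 = 1.6837

RE ≈ 1.684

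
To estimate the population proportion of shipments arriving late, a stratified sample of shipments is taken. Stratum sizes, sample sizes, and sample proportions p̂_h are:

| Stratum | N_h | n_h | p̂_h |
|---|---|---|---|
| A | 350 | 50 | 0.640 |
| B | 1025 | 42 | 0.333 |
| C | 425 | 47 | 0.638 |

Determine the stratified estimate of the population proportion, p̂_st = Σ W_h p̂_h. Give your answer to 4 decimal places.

p̂_st ≈ 0.4647

N = 1800; stratum weights W_h = N_h/N.
p̂_st = Σ W_h p̂_h = (350·0.640 + 1025·0.333 + 425·0.638)/1800 = 0.46471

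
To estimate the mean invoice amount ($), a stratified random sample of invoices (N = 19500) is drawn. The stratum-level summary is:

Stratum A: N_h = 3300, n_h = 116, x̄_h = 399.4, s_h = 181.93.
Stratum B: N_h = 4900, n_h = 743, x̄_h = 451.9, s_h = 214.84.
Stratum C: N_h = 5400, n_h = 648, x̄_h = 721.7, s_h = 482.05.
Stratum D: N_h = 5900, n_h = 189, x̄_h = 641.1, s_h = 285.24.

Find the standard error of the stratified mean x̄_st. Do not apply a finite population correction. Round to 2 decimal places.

V̂(x̄_st) = Σ W_h² s_h²/n_h, with W_h = N_h/N and N = 19500:
  stratum A: (3300/19500)²·181.93²/116 = 8.17164
  stratum B: (4900/19500)²·214.84²/743 = 3.92251
  stratum C: (5400/19500)²·482.05²/648 = 27.4997
  stratum D: (5900/19500)²·285.24²/189 = 39.4089
V̂(x̄_st) = 79.0027
SE(x̄_st) = √79.0027 = 8.88835

SE(x̄_st) ≈ 8.89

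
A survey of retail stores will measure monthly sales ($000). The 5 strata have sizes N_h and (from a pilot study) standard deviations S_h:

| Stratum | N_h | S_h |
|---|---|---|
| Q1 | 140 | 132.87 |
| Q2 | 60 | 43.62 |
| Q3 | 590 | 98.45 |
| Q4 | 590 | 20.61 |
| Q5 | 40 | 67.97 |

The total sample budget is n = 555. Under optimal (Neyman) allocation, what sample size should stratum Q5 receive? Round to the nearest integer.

Neyman allocation: n_h = n · N_h S_h / Σ N_i S_i, with n = 555.
  stratum Q1: N_h·S_h = 140·132.87 = 18601.80
  stratum Q2: N_h·S_h = 60·43.62 = 2617.20
  stratum Q3: N_h·S_h = 590·98.45 = 58085.50
  stratum Q4: N_h·S_h = 590·20.61 = 12159.90
  stratum Q5: N_h·S_h = 40·67.97 = 2718.80
Σ N_h S_h = 94183.20
n for stratum Q5 = 555·2718.80/94183.20 = 16.021 → 16

16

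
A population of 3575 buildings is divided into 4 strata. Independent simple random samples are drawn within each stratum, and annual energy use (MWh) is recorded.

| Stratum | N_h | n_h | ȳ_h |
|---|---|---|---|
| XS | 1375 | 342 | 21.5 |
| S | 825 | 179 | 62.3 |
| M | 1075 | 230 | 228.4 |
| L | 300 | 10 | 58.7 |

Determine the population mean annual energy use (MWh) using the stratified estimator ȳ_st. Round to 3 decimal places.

N = Σ N_h = 3575. Stratum weights W_h = N_h/N.
ȳ_st = (1375·21.5 + 825·62.3 + 1075·228.4 + 300·58.7) / 3575 = 96.25175

ȳ_st ≈ 96.252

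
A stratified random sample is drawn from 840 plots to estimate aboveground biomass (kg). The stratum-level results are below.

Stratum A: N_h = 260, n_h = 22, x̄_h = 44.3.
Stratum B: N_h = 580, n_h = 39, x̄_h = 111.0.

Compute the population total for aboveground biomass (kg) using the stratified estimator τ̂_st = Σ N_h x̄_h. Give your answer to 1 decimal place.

τ̂_st = Σ N_h x̄_h = 260·44.3 + 580·111.0 = 75898.0

τ̂_st ≈ 75898.0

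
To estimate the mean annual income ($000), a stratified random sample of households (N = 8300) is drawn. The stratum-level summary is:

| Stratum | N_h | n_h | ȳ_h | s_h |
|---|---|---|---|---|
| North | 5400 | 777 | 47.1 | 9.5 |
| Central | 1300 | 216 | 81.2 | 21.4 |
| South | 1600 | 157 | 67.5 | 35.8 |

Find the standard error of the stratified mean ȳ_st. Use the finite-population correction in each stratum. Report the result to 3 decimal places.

SE(ȳ_st) ≈ 0.599

V̂(ȳ_st) = Σ W_h² (1 − n_h/N_h) s_h²/n_h, with W_h = N_h/N and N = 8300:
  stratum North: (5400/8300)²·(1 − 777/5400)·9.5²/777 = 0.0420908
  stratum Central: (1300/8300)²·(1 − 216/1300)·21.4²/216 = 0.0433701
  stratum South: (1600/8300)²·(1 − 157/1600)·35.8²/157 = 0.273588
V̂(ȳ_st) = 0.359049
SE(ȳ_st) = √0.359049 = 0.599207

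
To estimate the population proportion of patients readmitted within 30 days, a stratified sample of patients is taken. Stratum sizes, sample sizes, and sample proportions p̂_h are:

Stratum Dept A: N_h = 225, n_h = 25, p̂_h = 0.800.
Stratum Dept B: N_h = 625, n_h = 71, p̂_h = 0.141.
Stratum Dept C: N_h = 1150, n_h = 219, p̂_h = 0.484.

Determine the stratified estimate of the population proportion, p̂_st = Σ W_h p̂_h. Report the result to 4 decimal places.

N = 2000; stratum weights W_h = N_h/N.
p̂_st = Σ W_h p̂_h = (225·0.800 + 625·0.141 + 1150·0.484)/2000 = 0.41236

p̂_st ≈ 0.4124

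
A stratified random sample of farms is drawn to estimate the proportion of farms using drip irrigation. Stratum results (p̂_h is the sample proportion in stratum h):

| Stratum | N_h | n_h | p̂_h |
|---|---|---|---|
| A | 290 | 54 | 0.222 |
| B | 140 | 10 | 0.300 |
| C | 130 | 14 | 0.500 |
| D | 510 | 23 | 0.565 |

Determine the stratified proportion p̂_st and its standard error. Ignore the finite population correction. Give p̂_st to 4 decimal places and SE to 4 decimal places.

p̂_st ≈ 0.4295, SE ≈ 0.0588

N = 1070; stratum weights W_h = N_h/N.
p̂_st = Σ W_h p̂_h = (290·0.222 + 140·0.300 + 130·0.500 + 510·0.565)/1070 = 0.42947
V̂(p̂_st) = Σ W_h² p̂_h(1−p̂_h)/(n_h−1):
  stratum A: (290/1070)²·0.222·0.778/53 = 0.000239379
  stratum B: (140/1070)²·0.300·0.700/9 = 0.000399453
  stratum C: (130/1070)²·0.500·0.500/13 = 0.000283868
  stratum D: (510/1070)²·0.565·0.435/22 = 0.00253798
V̂(p̂_st) = 0.00346068; SE = √V̂ = 0.0588275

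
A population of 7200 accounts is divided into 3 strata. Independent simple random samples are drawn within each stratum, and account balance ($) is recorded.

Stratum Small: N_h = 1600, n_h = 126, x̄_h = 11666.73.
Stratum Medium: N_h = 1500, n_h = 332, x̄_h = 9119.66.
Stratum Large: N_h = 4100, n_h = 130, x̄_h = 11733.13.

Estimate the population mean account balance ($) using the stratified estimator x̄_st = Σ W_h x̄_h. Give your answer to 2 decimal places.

x̄_st ≈ 11173.90

N = Σ N_h = 7200. Stratum weights W_h = N_h/N.
x̄_st = (1600·11666.73 + 1500·9119.66 + 4100·11733.13) / 7200 = 11173.9015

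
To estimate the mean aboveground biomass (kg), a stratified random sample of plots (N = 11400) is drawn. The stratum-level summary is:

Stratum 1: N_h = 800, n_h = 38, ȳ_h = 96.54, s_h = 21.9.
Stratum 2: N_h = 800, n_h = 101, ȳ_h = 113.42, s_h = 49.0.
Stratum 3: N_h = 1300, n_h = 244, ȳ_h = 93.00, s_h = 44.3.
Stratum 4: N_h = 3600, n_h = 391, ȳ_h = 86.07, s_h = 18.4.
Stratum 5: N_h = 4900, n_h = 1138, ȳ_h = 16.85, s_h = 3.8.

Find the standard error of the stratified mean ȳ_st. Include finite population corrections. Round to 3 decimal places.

SE(ȳ_st) ≈ 0.570

V̂(ȳ_st) = Σ W_h² (1 − n_h/N_h) s_h²/n_h, with W_h = N_h/N and N = 11400:
  stratum 1: (800/11400)²·(1 − 38/800)·21.9²/38 = 0.0592025
  stratum 2: (800/11400)²·(1 − 101/800)·49.0²/101 = 0.102289
  stratum 3: (1300/11400)²·(1 − 244/1300)·44.3²/244 = 0.0849601
  stratum 4: (3600/11400)²·(1 − 391/3600)·18.4²/391 = 0.07697
  stratum 5: (4900/11400)²·(1 − 1138/4900)·3.8²/1138 = 0.00179982
V̂(ȳ_st) = 0.325221
SE(ȳ_st) = √0.325221 = 0.570282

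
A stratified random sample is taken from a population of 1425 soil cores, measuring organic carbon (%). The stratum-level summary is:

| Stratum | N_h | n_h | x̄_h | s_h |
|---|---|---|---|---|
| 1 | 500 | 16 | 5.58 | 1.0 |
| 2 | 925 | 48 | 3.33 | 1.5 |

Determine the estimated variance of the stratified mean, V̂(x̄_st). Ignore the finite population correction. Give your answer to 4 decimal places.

V̂(x̄_st) = Σ W_h² s_h²/n_h, with W_h = N_h/N and N = 1425:
  stratum 1: (500/1425)²·1.0²/16 = 0.00769468
  stratum 2: (925/1425)²·1.5²/48 = 0.0197513
V̂(x̄_st) = 0.0274459

V̂(x̄_st) ≈ 0.0274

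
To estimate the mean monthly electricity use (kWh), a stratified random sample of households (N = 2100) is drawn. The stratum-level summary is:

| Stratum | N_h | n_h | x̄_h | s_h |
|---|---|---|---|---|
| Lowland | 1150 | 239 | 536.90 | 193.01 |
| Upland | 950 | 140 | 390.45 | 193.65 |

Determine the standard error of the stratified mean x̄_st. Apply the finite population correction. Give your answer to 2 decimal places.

SE(x̄_st) ≈ 9.15

V̂(x̄_st) = Σ W_h² (1 − n_h/N_h) s_h²/n_h, with W_h = N_h/N and N = 2100:
  stratum Lowland: (1150/2100)²·(1 − 239/1150)·193.01²/239 = 37.0288
  stratum Upland: (950/2100)²·(1 − 140/950)·193.65²/140 = 46.7387
V̂(x̄_st) = 83.7675
SE(x̄_st) = √83.7675 = 9.15246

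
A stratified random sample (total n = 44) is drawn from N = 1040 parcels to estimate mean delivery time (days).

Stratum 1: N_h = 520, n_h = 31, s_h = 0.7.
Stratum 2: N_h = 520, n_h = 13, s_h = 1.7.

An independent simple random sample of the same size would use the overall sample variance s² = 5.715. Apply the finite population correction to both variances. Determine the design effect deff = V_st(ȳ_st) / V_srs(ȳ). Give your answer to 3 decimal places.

V̂(ȳ_st) = Σ W_h² (1 − n_h/N_h) s_h²/n_h, with W_h = N_h/N and N = 1040:
  stratum 1: (520/1040)²·(1 − 31/520)·0.7²/31 = 0.00371604
  stratum 2: (520/1040)²·(1 − 13/520)·1.7²/13 = 0.0541875
V_st = 0.0579035
V_srs = (1 − 44/1040)·5.715/44 = 0.124391
deff = V_st / V_srs = 0.0579035/0.124391 = 0.4655

deff ≈ 0.465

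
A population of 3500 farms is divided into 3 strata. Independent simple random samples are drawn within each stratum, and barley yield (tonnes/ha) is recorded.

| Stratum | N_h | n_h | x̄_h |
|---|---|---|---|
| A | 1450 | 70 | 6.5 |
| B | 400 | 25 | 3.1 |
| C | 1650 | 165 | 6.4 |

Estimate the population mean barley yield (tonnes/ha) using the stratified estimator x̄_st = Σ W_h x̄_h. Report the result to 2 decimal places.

x̄_st ≈ 6.06

N = Σ N_h = 3500. Stratum weights W_h = N_h/N.
x̄_st = (1450·6.5 + 400·3.1 + 1650·6.4) / 3500 = 6.0643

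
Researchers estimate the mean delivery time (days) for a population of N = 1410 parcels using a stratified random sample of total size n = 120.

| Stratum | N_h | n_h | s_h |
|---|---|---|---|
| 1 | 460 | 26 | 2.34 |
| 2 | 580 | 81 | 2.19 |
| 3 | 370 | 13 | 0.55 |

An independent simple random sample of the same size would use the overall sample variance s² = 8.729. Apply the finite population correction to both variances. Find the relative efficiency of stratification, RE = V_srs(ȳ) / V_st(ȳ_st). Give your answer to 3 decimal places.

V̂(ȳ_st) = Σ W_h² (1 − n_h/N_h) s_h²/n_h, with W_h = N_h/N and N = 1410:
  stratum 1: (460/1410)²·(1 − 26/460)·2.34²/26 = 0.0211479
  stratum 2: (580/1410)²·(1 − 81/580)·2.19²/81 = 0.00861973
  stratum 3: (370/1410)²·(1 − 13/370)·0.55²/13 = 0.00154602
V_st = 0.0313137
V_srs = (1 − 120/1410)·8.729/120 = 0.0665509
Relative efficiency = V_srs / V_st = 0.0665509/0.0313137 = 2.1253

RE ≈ 2.125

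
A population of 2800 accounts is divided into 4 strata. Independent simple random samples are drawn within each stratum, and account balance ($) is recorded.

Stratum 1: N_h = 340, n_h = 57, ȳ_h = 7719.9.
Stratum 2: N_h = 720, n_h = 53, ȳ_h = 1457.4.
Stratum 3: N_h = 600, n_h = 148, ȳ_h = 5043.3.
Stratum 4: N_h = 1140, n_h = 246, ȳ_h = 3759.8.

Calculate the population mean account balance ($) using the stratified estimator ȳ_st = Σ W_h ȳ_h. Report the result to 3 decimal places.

N = Σ N_h = 2800. Stratum weights W_h = N_h/N.
ȳ_st = (340·7719.9 + 720·1457.4 + 600·5043.3 + 1140·3759.8) / 2800 = 3923.65929

ȳ_st ≈ 3923.659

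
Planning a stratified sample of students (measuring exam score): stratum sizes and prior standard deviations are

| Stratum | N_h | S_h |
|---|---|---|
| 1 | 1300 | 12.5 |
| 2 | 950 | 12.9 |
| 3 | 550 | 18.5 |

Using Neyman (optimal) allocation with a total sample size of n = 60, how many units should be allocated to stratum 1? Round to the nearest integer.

Neyman allocation: n_h = n · N_h S_h / Σ N_i S_i, with n = 60.
  stratum 1: N_h·S_h = 1300·12.5 = 16250.00
  stratum 2: N_h·S_h = 950·12.9 = 12255.00
  stratum 3: N_h·S_h = 550·18.5 = 10175.00
Σ N_h S_h = 38680.00
n for stratum 1 = 60·16250.00/38680.00 = 25.207 → 25

25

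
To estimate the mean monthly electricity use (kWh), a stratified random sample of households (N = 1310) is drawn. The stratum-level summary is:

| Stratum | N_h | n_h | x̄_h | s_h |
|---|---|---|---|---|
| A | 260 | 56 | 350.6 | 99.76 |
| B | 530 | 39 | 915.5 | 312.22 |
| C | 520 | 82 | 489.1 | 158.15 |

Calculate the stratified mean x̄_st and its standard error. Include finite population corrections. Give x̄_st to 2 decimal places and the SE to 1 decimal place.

x̄_st = Σ W_h x̄_h = (260·350.6 + 530·915.5 + 520·489.1)/1310 = 634.12443
V̂(x̄_st) = Σ W_h² (1 − n_h/N_h) s_h²/n_h, with W_h = N_h/N and N = 1310:
  stratum A: (260/1310)²·(1 − 56/260)·99.76²/56 = 5.4927
  stratum B: (530/1310)²·(1 − 39/530)·312.22²/39 = 379.028
  stratum C: (520/1310)²·(1 − 82/520)·158.15²/82 = 40.4818
V̂(x̄_st) = 425.003
SE(x̄_st) = √425.003 = 20.6156

x̄_st ≈ 634.12, SE ≈ 20.6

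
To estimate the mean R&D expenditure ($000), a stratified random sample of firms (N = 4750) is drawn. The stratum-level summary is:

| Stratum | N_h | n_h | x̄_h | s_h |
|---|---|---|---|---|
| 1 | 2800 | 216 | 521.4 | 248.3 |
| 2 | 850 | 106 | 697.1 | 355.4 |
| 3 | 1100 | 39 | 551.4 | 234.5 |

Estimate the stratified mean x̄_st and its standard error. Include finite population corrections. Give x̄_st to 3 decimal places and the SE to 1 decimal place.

x̄_st = Σ W_h x̄_h = (2800·521.4 + 850·697.1 + 1100·551.4)/4750 = 559.78842
V̂(x̄_st) = Σ W_h² (1 − n_h/N_h) s_h²/n_h, with W_h = N_h/N and N = 4750:
  stratum 1: (2800/4750)²·(1 − 216/2800)·248.3²/216 = 91.5299
  stratum 2: (850/4750)²·(1 − 106/850)·355.4²/106 = 33.399
  stratum 3: (1100/4750)²·(1 − 39/1100)·234.5²/39 = 72.936
V̂(x̄_st) = 197.865
SE(x̄_st) = √197.865 = 14.0664

x̄_st ≈ 559.788, SE ≈ 14.1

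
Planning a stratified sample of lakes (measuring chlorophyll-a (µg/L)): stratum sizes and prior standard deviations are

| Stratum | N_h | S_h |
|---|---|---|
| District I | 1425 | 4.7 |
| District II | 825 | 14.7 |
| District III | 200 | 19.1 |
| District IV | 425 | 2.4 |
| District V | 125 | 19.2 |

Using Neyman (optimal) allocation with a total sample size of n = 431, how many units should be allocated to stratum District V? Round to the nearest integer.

40

Neyman allocation: n_h = n · N_h S_h / Σ N_i S_i, with n = 431.
  stratum District I: N_h·S_h = 1425·4.7 = 6697.50
  stratum District II: N_h·S_h = 825·14.7 = 12127.50
  stratum District III: N_h·S_h = 200·19.1 = 3820.00
  stratum District IV: N_h·S_h = 425·2.4 = 1020.00
  stratum District V: N_h·S_h = 125·19.2 = 2400.00
Σ N_h S_h = 26065.00
n for stratum District V = 431·2400.00/26065.00 = 39.685 → 40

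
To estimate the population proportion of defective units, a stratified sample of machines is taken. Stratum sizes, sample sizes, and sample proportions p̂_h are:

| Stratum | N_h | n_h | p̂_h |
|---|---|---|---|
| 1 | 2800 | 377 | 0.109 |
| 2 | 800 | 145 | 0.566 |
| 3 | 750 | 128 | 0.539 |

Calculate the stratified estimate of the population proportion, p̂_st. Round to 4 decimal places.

N = 4350; stratum weights W_h = N_h/N.
p̂_st = Σ W_h p̂_h = (2800·0.109 + 800·0.566 + 750·0.539)/4350 = 0.26718

p̂_st ≈ 0.2672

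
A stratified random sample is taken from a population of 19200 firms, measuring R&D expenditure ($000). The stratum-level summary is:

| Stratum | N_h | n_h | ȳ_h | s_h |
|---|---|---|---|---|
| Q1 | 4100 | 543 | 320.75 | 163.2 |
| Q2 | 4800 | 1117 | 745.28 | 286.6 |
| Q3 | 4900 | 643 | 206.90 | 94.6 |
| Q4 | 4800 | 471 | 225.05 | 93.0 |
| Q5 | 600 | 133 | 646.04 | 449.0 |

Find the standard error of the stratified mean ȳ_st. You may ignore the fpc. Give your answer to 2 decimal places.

V̂(ȳ_st) = Σ W_h² s_h²/n_h, with W_h = N_h/N and N = 19200:
  stratum Q1: (4100/19200)²·163.2²/543 = 2.23669
  stratum Q2: (4800/19200)²·286.6²/1117 = 4.59599
  stratum Q3: (4900/19200)²·94.6²/643 = 0.906486
  stratum Q4: (4800/19200)²·93.0²/471 = 1.14769
  stratum Q5: (600/19200)²·449.0²/133 = 1.48027
V̂(ȳ_st) = 10.3671
SE(ȳ_st) = √10.3671 = 3.2198

SE(ȳ_st) ≈ 3.22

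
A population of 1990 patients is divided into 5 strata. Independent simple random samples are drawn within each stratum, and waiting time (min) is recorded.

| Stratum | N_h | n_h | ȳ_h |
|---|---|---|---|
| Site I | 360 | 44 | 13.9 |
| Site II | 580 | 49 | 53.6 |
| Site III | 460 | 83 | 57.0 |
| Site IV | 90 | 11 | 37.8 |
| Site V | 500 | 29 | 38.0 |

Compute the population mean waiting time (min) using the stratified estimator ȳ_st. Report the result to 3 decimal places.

N = Σ N_h = 1990. Stratum weights W_h = N_h/N.
ȳ_st = (360·13.9 + 580·53.6 + 460·57.0 + 90·37.8 + 500·38.0) / 1990 = 42.56985

ȳ_st ≈ 42.570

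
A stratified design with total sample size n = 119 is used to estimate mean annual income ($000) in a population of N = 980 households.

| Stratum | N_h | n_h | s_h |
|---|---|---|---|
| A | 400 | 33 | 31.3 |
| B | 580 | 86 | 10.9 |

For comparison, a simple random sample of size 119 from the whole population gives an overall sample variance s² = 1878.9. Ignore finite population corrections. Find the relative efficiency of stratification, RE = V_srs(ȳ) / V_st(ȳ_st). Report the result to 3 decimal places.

RE ≈ 2.908

V̂(ȳ_st) = Σ W_h² s_h²/n_h, with W_h = N_h/N and N = 980:
  stratum A: (400/980)²·31.3²/33 = 4.94587
  stratum B: (580/980)²·10.9²/86 = 0.483903
V_st = 5.42977
V_srs = s²/n = 1878.9/119 = 15.7891
Relative efficiency = V_srs / V_st = 15.7891/5.42977 = 2.9079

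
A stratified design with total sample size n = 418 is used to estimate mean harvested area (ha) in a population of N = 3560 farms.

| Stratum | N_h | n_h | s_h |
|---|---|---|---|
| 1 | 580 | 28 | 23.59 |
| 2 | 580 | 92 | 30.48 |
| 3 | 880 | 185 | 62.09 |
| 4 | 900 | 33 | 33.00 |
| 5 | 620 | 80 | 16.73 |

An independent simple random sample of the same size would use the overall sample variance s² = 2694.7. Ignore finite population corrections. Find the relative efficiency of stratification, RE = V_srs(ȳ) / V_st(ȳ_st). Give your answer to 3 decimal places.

RE ≈ 1.505

V̂(ȳ_st) = Σ W_h² s_h²/n_h, with W_h = N_h/N and N = 3560:
  stratum 1: (580/3560)²·23.59²/28 = 0.527538
  stratum 2: (580/3560)²·30.48²/92 = 0.268039
  stratum 3: (880/3560)²·62.09²/185 = 1.27332
  stratum 4: (900/3560)²·33.00²/33 = 2.10911
  stratum 5: (620/3560)²·16.73²/80 = 0.106117
V_st = 4.28412
V_srs = s²/n = 2694.7/418 = 6.44665
Relative efficiency = V_srs / V_st = 6.44665/4.28412 = 1.5048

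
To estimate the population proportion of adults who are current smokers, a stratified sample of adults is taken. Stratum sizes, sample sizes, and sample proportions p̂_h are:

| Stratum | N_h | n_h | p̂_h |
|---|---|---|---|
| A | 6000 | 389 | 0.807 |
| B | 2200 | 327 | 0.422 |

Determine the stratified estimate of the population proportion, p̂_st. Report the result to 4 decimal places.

p̂_st ≈ 0.7037

N = 8200; stratum weights W_h = N_h/N.
p̂_st = Σ W_h p̂_h = (6000·0.807 + 2200·0.422)/8200 = 0.70371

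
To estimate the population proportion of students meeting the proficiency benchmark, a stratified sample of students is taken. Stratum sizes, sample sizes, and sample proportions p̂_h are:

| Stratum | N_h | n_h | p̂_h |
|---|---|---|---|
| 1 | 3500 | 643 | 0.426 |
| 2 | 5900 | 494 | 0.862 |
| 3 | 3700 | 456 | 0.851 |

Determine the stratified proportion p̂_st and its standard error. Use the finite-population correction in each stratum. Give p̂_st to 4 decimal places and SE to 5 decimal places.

p̂_st ≈ 0.7424, SE ≈ 0.00930

N = 13100; stratum weights W_h = N_h/N.
p̂_st = Σ W_h p̂_h = (3500·0.426 + 5900·0.862 + 3700·0.851)/13100 = 0.74240
V̂(p̂_st) = Σ W_h² (1 − n_h/N_h) p̂_h(1−p̂_h)/(n_h−1):
  stratum 1: (3500/13100)²·(1 − 643/3500)·0.426·0.574/642 = 2.21933e-05
  stratum 2: (5900/13100)²·(1 − 494/5900)·0.862·0.138/493 = 4.48461e-05
  stratum 3: (3700/13100)²·(1 − 456/3700)·0.851·0.149/455 = 1.94915e-05
V̂(p̂_st) = 8.65309e-05; SE = √V̂ = 0.0093022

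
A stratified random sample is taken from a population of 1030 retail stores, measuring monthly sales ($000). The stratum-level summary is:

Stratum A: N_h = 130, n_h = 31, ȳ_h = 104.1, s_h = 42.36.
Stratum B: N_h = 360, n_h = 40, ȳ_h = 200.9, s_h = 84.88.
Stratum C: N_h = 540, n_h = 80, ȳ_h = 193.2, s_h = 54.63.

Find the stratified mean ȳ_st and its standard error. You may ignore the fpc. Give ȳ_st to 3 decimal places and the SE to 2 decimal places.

ȳ_st = Σ W_h ȳ_h = (130·104.1 + 360·200.9 + 540·193.2)/1030 = 184.64563
V̂(ȳ_st) = Σ W_h² s_h²/n_h, with W_h = N_h/N and N = 1030:
  stratum A: (130/1030)²·42.36²/31 = 0.922067
  stratum B: (360/1030)²·84.88²/40 = 22.003
  stratum C: (540/1030)²·54.63²/80 = 10.2538
V̂(ȳ_st) = 33.1789
SE(ȳ_st) = √33.1789 = 5.76011

ȳ_st ≈ 184.646, SE ≈ 5.76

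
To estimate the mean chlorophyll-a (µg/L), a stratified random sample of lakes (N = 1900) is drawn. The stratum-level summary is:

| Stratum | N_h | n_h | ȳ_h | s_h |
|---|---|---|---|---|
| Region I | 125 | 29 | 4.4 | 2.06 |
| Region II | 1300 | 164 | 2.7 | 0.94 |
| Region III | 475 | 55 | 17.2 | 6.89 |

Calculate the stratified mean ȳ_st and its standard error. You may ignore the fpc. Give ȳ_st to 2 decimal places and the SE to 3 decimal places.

ȳ_st = Σ W_h ȳ_h = (125·4.4 + 1300·2.7 + 475·17.2)/1900 = 6.43684
V̂(ȳ_st) = Σ W_h² s_h²/n_h, with W_h = N_h/N and N = 1900:
  stratum Region I: (125/1900)²·2.06²/29 = 0.000633358
  stratum Region II: (1300/1900)²·0.94²/164 = 0.00252227
  stratum Region III: (475/1900)²·6.89²/55 = 0.0539456
V̂(ȳ_st) = 0.0571012
SE(ȳ_st) = √0.0571012 = 0.238959

ȳ_st ≈ 6.44, SE ≈ 0.239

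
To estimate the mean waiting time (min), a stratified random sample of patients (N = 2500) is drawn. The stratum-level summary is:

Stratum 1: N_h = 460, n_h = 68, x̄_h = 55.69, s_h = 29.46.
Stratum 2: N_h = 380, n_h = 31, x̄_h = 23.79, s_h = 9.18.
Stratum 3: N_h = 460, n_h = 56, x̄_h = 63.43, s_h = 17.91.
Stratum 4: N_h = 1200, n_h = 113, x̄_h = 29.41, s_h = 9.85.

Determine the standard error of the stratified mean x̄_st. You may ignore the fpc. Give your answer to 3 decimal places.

SE(x̄_st) ≈ 0.942

V̂(x̄_st) = Σ W_h² s_h²/n_h, with W_h = N_h/N and N = 2500:
  stratum 1: (460/2500)²·29.46²/68 = 0.432108
  stratum 2: (380/2500)²·9.18²/31 = 0.0628074
  stratum 3: (460/2500)²·17.91²/56 = 0.193927
  stratum 4: (1200/2500)²·9.85²/113 = 0.197823
V̂(x̄_st) = 0.886665
SE(x̄_st) = √0.886665 = 0.941629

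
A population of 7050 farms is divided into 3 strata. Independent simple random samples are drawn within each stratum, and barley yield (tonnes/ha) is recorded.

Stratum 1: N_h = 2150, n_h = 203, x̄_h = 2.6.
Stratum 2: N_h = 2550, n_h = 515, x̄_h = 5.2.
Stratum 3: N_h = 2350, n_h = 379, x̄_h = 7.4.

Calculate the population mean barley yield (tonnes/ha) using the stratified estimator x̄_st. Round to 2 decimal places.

x̄_st ≈ 5.14

N = Σ N_h = 7050. Stratum weights W_h = N_h/N.
x̄_st = (2150·2.6 + 2550·5.2 + 2350·7.4) / 7050 = 5.1404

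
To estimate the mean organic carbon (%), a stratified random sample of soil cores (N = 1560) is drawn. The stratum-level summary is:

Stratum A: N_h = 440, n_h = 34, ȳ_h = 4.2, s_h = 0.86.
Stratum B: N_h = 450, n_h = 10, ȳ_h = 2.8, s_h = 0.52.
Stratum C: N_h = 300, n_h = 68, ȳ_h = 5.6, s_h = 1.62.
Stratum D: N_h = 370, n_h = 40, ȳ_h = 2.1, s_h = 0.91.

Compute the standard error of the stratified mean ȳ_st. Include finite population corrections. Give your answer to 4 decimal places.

SE(ȳ_st) ≈ 0.0771

V̂(ȳ_st) = Σ W_h² (1 − n_h/N_h) s_h²/n_h, with W_h = N_h/N and N = 1560:
  stratum A: (440/1560)²·(1 − 34/440)·0.86²/34 = 0.00159679
  stratum B: (450/1560)²·(1 − 10/450)·0.52²/10 = 0.0022
  stratum C: (300/1560)²·(1 − 68/300)·1.62²/68 = 0.00110378
  stratum D: (370/1560)²·(1 − 40/370)·0.91²/40 = 0.0010387
V̂(ȳ_st) = 0.00593926
SE(ȳ_st) = √0.00593926 = 0.0770666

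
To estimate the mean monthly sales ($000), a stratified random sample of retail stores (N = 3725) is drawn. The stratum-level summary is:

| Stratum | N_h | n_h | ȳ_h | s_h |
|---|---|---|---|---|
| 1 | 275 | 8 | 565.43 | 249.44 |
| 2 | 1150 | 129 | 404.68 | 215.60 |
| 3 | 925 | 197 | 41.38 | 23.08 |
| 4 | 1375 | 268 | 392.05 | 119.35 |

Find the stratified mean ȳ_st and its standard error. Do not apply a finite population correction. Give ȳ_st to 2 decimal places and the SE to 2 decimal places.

ȳ_st ≈ 321.67, SE ≈ 9.17

ȳ_st = Σ W_h ȳ_h = (275·565.43 + 1150·404.68 + 925·41.38 + 1375·392.05)/3725 = 321.66993
V̂(ȳ_st) = Σ W_h² s_h²/n_h, with W_h = N_h/N and N = 3725:
  stratum 1: (275/3725)²·249.44²/8 = 42.3892
  stratum 2: (1150/3725)²·215.60²/129 = 34.344
  stratum 3: (925/3725)²·23.08²/197 = 0.166739
  stratum 4: (1375/3725)²·119.35²/268 = 7.24207
V̂(ȳ_st) = 84.142
SE(ȳ_st) = √84.142 = 9.17289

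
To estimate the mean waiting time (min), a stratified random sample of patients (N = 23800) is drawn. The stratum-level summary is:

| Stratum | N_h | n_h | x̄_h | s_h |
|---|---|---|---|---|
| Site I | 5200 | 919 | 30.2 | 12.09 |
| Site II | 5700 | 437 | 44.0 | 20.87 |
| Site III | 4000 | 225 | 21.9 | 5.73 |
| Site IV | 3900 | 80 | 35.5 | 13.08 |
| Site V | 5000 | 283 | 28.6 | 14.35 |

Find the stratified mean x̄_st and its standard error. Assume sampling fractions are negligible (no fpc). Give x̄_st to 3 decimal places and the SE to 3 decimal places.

x̄_st = Σ W_h x̄_h = (5200·30.2 + 5700·44.0 + 4000·21.9 + 3900·35.5 + 5000·28.6)/23800 = 32.64244
V̂(x̄_st) = Σ W_h² s_h²/n_h, with W_h = N_h/N and N = 23800:
  stratum Site I: (5200/23800)²·12.09²/919 = 0.00759259
  stratum Site II: (5700/23800)²·20.87²/437 = 0.0571688
  stratum Site III: (4000/23800)²·5.73²/225 = 0.00412186
  stratum Site IV: (3900/23800)²·13.08²/80 = 0.057425
  stratum Site V: (5000/23800)²·14.35²/283 = 0.0321147
V̂(x̄_st) = 0.158423
SE(x̄_st) = √0.158423 = 0.398024

x̄_st ≈ 32.642, SE ≈ 0.398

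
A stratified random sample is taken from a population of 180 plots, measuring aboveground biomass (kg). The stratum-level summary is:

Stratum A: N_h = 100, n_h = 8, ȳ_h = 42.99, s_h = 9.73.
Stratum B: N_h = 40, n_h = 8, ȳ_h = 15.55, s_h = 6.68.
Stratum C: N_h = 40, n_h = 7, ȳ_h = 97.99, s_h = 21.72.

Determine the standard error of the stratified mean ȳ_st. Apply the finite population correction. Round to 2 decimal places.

V̂(ȳ_st) = Σ W_h² (1 − n_h/N_h) s_h²/n_h, with W_h = N_h/N and N = 180:
  stratum A: (100/180)²·(1 − 8/100)·9.73²/8 = 3.3603
  stratum B: (40/180)²·(1 − 8/40)·6.68²/8 = 0.220358
  stratum C: (40/180)²·(1 − 7/40)·21.72²/7 = 2.74568
V̂(ȳ_st) = 6.32634
SE(ȳ_st) = √6.32634 = 2.51522

SE(ȳ_st) ≈ 2.52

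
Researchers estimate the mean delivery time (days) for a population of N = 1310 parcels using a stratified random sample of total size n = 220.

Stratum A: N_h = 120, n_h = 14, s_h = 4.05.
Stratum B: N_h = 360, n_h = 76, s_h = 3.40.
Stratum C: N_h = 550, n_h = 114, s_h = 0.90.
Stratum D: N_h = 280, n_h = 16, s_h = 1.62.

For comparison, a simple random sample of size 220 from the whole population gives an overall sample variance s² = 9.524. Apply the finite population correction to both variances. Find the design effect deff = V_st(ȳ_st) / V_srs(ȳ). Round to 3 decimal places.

V̂(ȳ_st) = Σ W_h² (1 − n_h/N_h) s_h²/n_h, with W_h = N_h/N and N = 1310:
  stratum A: (120/1310)²·(1 − 14/120)·4.05²/14 = 0.00868413
  stratum B: (360/1310)²·(1 − 76/360)·3.40²/76 = 0.00906197
  stratum C: (550/1310)²·(1 − 114/550)·0.90²/114 = 0.000992857
  stratum D: (280/1310)²·(1 − 16/280)·1.62²/16 = 0.00706528
V_st = 0.0258042
V_srs = (1 − 220/1310)·9.524/220 = 0.0360207
deff = V_st / V_srs = 0.0258042/0.0360207 = 0.7164

deff ≈ 0.716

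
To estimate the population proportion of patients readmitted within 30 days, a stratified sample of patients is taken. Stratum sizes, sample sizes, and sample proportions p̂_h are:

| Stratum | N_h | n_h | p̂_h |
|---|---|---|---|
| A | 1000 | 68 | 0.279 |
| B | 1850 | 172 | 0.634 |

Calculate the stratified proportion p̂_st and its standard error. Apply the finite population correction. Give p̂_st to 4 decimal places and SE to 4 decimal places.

p̂_st ≈ 0.5094, SE ≈ 0.0294

N = 2850; stratum weights W_h = N_h/N.
p̂_st = Σ W_h p̂_h = (1000·0.279 + 1850·0.634)/2850 = 0.50944
V̂(p̂_st) = Σ W_h² (1 − n_h/N_h) p̂_h(1−p̂_h)/(n_h−1):
  stratum A: (1000/2850)²·(1 − 68/1000)·0.279·0.721/67 = 0.000344501
  stratum B: (1850/2850)²·(1 − 172/1850)·0.634·0.366/171 = 0.000518619
V̂(p̂_st) = 0.00086312; SE = √V̂ = 0.0293789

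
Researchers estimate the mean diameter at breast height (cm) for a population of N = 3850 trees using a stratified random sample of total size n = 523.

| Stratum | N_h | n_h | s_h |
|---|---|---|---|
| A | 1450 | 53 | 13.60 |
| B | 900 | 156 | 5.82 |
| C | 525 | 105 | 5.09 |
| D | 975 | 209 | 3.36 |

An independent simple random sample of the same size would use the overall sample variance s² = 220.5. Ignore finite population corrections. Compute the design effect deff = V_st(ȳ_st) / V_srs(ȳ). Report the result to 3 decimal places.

V̂(ȳ_st) = Σ W_h² s_h²/n_h, with W_h = N_h/N and N = 3850:
  stratum A: (1450/3850)²·13.60²/53 = 0.495013
  stratum B: (900/3850)²·5.82²/156 = 0.0118655
  stratum C: (525/3850)²·5.09²/105 = 0.00458821
  stratum D: (975/3850)²·3.36²/209 = 0.00346434
V_st = 0.514931
V_srs = s²/n = 220.5/523 = 0.421606
deff = V_st / V_srs = 0.514931/0.421606 = 1.2214

deff ≈ 1.221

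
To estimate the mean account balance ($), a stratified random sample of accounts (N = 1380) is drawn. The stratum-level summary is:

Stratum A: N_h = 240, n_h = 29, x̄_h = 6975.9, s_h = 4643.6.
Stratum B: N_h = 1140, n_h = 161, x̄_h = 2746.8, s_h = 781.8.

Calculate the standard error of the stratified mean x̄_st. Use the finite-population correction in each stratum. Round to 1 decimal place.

SE(x̄_st) ≈ 148.3

V̂(x̄_st) = Σ W_h² (1 − n_h/N_h) s_h²/n_h, with W_h = N_h/N and N = 1380:
  stratum A: (240/1380)²·(1 − 29/240)·4643.6²/29 = 19771.8
  stratum B: (1140/1380)²·(1 − 161/1140)·781.8²/161 = 2224.82
V̂(x̄_st) = 21996.7
SE(x̄_st) = √21996.7 = 148.313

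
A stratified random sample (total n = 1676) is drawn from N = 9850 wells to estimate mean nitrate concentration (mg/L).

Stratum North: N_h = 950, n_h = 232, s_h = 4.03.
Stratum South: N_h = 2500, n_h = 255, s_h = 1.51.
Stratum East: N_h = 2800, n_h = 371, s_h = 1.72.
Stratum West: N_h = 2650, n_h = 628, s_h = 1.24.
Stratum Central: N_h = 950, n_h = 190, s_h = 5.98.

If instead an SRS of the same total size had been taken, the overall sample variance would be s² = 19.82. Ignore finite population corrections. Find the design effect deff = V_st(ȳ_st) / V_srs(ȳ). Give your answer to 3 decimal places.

V̂(ȳ_st) = Σ W_h² s_h²/n_h, with W_h = N_h/N and N = 9850:
  stratum North: (950/9850)²·4.03²/232 = 0.000651174
  stratum South: (2500/9850)²·1.51²/255 = 0.000575998
  stratum East: (2800/9850)²·1.72²/371 = 0.000644357
  stratum West: (2650/9850)²·1.24²/628 = 0.000177216
  stratum Central: (950/9850)²·5.98²/190 = 0.00175075
V_st = 0.00379949
V_srs = s²/n = 19.82/1676 = 0.0118258
deff = V_st / V_srs = 0.00379949/0.0118258 = 0.3213

deff ≈ 0.321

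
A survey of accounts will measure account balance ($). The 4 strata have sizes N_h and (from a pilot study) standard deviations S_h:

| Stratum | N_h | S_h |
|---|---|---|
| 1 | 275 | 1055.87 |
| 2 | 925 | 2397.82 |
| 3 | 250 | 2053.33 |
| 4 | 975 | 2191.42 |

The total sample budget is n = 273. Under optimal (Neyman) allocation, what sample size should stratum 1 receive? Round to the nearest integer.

15

Neyman allocation: n_h = n · N_h S_h / Σ N_i S_i, with n = 273.
  stratum 1: N_h·S_h = 275·1055.87 = 290364.25
  stratum 2: N_h·S_h = 925·2397.82 = 2217983.50
  stratum 3: N_h·S_h = 250·2053.33 = 513332.50
  stratum 4: N_h·S_h = 975·2191.42 = 2136634.50
Σ N_h S_h = 5158314.75
n for stratum 1 = 273·290364.25/5158314.75 = 15.367 → 15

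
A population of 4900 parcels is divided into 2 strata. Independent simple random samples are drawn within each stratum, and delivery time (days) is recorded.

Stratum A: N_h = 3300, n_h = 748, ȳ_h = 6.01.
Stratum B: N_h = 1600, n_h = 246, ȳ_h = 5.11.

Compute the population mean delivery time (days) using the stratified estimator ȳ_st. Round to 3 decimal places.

N = Σ N_h = 4900. Stratum weights W_h = N_h/N.
ȳ_st = (3300·6.01 + 1600·5.11) / 4900 = 5.71612

ȳ_st ≈ 5.716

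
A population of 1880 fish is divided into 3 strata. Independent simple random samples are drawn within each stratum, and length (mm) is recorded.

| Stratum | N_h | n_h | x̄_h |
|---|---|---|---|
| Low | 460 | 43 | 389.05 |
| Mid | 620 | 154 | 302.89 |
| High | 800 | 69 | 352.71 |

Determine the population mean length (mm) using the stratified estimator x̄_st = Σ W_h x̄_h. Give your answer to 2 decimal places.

x̄_st ≈ 345.17

N = Σ N_h = 1880. Stratum weights W_h = N_h/N.
x̄_st = (460·389.05 + 620·302.89 + 800·352.71) / 1880 = 345.1717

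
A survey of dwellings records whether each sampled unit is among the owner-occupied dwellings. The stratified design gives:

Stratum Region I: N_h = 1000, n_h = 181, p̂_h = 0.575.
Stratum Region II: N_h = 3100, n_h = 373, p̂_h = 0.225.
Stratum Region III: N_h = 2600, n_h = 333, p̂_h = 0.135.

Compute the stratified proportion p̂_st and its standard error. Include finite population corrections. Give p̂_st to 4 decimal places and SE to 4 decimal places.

N = 6700; stratum weights W_h = N_h/N.
p̂_st = Σ W_h p̂_h = (1000·0.575 + 3100·0.225 + 2600·0.135)/6700 = 0.24231
V̂(p̂_st) = Σ W_h² (1 − n_h/N_h) p̂_h(1−p̂_h)/(n_h−1):
  stratum Region I: (1000/6700)²·(1 − 181/1000)·0.575·0.425/180 = 2.47696e-05
  stratum Region II: (3100/6700)²·(1 − 373/3100)·0.225·0.775/372 = 8.82752e-05
  stratum Region III: (2600/6700)²·(1 − 333/2600)·0.135·0.865/332 = 4.61835e-05
V̂(p̂_st) = 0.000159228; SE = √V̂ = 0.0126186

p̂_st ≈ 0.2423, SE ≈ 0.0126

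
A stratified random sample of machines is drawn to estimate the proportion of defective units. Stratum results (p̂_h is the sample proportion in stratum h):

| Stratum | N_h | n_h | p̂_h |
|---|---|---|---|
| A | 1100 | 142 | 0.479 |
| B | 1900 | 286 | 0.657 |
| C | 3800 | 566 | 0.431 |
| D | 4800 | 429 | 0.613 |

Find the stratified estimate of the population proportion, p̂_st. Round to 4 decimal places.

N = 11600; stratum weights W_h = N_h/N.
p̂_st = Σ W_h p̂_h = (1100·0.479 + 1900·0.657 + 3800·0.431 + 4800·0.613)/11600 = 0.54788

p̂_st ≈ 0.5479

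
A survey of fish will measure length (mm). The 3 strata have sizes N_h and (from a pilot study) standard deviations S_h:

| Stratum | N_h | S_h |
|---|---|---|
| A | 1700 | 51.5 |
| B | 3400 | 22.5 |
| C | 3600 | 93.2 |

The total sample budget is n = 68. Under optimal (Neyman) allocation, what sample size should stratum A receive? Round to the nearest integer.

Neyman allocation: n_h = n · N_h S_h / Σ N_i S_i, with n = 68.
  stratum A: N_h·S_h = 1700·51.5 = 87550.00
  stratum B: N_h·S_h = 3400·22.5 = 76500.00
  stratum C: N_h·S_h = 3600·93.2 = 335520.00
Σ N_h S_h = 499570.00
n for stratum A = 68·87550.00/499570.00 = 11.917 → 12

12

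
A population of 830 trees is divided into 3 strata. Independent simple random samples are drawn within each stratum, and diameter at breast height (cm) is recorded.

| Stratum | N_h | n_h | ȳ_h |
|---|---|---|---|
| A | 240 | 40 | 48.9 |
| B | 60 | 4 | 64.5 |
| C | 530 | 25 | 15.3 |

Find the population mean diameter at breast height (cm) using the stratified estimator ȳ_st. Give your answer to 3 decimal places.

N = Σ N_h = 830. Stratum weights W_h = N_h/N.
ȳ_st = (240·48.9 + 60·64.5 + 530·15.3) / 830 = 28.57229

ȳ_st ≈ 28.572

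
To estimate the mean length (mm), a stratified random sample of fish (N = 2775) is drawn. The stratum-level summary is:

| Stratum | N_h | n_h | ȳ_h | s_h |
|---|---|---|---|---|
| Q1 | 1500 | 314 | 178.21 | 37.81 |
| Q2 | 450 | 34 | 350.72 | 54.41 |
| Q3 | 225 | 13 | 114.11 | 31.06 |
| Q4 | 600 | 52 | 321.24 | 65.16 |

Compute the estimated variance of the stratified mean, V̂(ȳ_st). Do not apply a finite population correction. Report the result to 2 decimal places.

V̂(ȳ_st) = Σ W_h² s_h²/n_h, with W_h = N_h/N and N = 2775:
  stratum Q1: (1500/2775)²·37.81²/314 = 1.33027
  stratum Q2: (450/2775)²·54.41²/34 = 2.28969
  stratum Q3: (225/2775)²·31.06²/13 = 0.487864
  stratum Q4: (600/2775)²·65.16²/52 = 3.81712
V̂(ȳ_st) = 7.92495

V̂(ȳ_st) ≈ 7.92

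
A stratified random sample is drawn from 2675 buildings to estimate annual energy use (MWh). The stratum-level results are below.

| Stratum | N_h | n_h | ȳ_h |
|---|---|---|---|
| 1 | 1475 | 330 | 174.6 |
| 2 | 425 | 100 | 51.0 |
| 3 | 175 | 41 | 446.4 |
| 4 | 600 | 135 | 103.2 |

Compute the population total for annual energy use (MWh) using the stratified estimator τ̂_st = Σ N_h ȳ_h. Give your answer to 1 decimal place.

τ̂_st ≈ 419250.0

τ̂_st = Σ N_h ȳ_h = 1475·174.6 + 425·51.0 + 175·446.4 + 600·103.2 = 419250.0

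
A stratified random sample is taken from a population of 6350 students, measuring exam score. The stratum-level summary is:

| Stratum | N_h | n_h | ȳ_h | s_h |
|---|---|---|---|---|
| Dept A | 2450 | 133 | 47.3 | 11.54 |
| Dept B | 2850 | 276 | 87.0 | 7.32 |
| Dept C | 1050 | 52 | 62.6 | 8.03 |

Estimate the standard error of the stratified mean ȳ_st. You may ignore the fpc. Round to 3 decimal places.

V̂(ȳ_st) = Σ W_h² s_h²/n_h, with W_h = N_h/N and N = 6350:
  stratum Dept A: (2450/6350)²·11.54²/133 = 0.149054
  stratum Dept B: (2850/6350)²·7.32²/276 = 0.0391071
  stratum Dept C: (1050/6350)²·8.03²/52 = 0.0339046
V̂(ȳ_st) = 0.222066
SE(ȳ_st) = √0.222066 = 0.471239

SE(ȳ_st) ≈ 0.471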